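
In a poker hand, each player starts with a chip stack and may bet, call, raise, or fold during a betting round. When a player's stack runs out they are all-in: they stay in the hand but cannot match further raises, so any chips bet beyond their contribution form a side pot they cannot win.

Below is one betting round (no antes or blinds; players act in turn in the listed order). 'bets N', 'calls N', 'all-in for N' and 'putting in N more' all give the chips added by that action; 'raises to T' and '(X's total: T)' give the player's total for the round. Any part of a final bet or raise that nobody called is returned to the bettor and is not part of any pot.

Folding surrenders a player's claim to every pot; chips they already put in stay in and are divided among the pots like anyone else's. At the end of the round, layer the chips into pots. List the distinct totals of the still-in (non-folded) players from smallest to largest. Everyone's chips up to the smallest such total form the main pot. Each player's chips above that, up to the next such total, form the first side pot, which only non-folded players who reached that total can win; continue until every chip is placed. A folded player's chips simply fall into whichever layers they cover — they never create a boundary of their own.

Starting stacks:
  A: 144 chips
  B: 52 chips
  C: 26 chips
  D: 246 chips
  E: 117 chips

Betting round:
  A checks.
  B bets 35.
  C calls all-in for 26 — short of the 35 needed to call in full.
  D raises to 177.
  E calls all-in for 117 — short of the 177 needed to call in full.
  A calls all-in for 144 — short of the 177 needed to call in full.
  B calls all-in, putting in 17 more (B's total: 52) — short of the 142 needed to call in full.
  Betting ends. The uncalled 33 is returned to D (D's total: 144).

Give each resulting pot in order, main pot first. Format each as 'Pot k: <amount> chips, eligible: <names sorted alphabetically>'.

Contributions (after 33 returned to D): A=144, B=52, C=26, D=144, E=117
Pot levels (distinct totals of non-folded players): 26, 52, 117, 144
Layer 1-26: 26 each from A, B, C, D, E = 26*5 = 130 chips; eligible A, B, C, D, E
Layer 27-52: 26 each from A, B, D, E = 26*4 = 104 chips; eligible A, B, D, E
Layer 53-117: 65 each from A, D, E = 65*3 = 195 chips; eligible A, D, E
Layer 118-144: 27 each from A, D = 27*2 = 54 chips; eligible A, D

Pot 1: 130 chips, eligible: A, B, C, D, E
Pot 2: 104 chips, eligible: A, B, D, E
Pot 3: 195 chips, eligible: A, D, E
Pot 4: 54 chips, eligible: A, D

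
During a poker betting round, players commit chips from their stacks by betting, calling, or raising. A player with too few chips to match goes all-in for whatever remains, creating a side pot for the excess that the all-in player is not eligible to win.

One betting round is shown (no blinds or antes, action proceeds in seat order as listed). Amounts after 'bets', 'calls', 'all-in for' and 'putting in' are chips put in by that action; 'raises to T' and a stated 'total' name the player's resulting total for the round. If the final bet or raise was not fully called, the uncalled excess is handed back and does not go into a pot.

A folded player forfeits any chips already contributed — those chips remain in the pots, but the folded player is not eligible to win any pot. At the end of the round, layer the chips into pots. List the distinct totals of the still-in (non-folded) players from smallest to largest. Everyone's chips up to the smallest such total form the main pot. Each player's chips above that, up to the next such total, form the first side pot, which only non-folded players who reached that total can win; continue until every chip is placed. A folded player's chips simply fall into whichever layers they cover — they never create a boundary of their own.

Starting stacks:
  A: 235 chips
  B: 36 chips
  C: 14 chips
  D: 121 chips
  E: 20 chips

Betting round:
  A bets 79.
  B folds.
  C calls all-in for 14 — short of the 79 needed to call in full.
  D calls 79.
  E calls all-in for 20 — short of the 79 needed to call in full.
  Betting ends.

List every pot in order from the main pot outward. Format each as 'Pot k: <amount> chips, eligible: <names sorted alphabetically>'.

Pot 1: 56 chips, eligible: A, C, D, E
Pot 2: 18 chips, eligible: A, D, E
Pot 3: 118 chips, eligible: A, D

Derivation:
Contributions: A=79, C=14, D=79, E=20
Folded: B
Pot levels (distinct totals of non-folded players): 14, 20, 79
Layer 1-14: 14 each from A, C, D, E = 14*4 = 56 chips; eligible A, C, D, E
Layer 15-20: 6 each from A, D, E = 6*3 = 18 chips; eligible A, D, E
Layer 21-79: 59 each from A, D = 59*2 = 118 chips; eligible A, D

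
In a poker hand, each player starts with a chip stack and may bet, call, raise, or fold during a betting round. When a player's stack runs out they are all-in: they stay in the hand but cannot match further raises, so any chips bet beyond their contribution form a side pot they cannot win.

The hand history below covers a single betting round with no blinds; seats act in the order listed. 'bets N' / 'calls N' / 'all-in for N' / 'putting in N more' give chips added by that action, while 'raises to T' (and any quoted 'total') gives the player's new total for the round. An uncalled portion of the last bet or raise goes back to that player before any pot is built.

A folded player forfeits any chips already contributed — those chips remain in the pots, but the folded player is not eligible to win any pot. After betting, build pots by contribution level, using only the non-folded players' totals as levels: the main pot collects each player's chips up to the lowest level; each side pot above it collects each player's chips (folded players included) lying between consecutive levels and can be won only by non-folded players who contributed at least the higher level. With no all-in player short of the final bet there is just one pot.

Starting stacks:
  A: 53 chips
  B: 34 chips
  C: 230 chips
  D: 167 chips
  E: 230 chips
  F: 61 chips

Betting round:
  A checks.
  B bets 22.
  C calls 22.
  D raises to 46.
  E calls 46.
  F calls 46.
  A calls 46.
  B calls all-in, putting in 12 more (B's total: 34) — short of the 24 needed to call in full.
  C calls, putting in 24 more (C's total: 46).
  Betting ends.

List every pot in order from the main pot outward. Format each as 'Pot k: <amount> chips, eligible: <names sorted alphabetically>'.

Contributions: A=46, B=34, C=46, D=46, E=46, F=46
Pot levels (distinct totals of non-folded players): 34, 46
Layer 1-34: 34 each from A, B, C, D, E, F = 34*6 = 204 chips; eligible A, B, C, D, E, F
Layer 35-46: 12 each from A, C, D, E, F = 12*5 = 60 chips; eligible A, C, D, E, F

Pot 1: 204 chips, eligible: A, B, C, D, E, F
Pot 2: 60 chips, eligible: A, C, D, E, F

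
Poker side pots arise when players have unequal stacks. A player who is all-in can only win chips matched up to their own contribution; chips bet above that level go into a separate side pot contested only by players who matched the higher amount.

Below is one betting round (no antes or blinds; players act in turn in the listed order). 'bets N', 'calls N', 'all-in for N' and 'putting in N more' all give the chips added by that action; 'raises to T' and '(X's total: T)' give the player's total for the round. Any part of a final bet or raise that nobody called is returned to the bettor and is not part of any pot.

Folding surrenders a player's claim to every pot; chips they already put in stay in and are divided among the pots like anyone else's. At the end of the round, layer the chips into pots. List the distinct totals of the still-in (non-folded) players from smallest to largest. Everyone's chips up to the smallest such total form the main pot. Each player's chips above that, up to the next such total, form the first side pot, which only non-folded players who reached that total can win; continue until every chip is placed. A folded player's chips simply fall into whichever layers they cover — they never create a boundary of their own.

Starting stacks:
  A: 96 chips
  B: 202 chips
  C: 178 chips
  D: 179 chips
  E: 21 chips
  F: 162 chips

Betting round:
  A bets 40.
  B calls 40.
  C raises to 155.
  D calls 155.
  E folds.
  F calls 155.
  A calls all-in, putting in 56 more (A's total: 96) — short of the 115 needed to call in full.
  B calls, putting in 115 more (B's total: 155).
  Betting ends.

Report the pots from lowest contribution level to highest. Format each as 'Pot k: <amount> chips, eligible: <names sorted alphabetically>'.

Pot 1: 480 chips, eligible: A, B, C, D, F
Pot 2: 236 chips, eligible: B, C, D, F

Derivation:
Contributions: A=96, B=155, C=155, D=155, F=155
Folded: E
Pot levels (distinct totals of non-folded players): 96, 155
Layer 1-96: 96 each from A, B, C, D, F = 96*5 = 480 chips; eligible A, B, C, D, F
Layer 97-155: 59 each from B, C, D, F = 59*4 = 236 chips; eligible B, C, D, F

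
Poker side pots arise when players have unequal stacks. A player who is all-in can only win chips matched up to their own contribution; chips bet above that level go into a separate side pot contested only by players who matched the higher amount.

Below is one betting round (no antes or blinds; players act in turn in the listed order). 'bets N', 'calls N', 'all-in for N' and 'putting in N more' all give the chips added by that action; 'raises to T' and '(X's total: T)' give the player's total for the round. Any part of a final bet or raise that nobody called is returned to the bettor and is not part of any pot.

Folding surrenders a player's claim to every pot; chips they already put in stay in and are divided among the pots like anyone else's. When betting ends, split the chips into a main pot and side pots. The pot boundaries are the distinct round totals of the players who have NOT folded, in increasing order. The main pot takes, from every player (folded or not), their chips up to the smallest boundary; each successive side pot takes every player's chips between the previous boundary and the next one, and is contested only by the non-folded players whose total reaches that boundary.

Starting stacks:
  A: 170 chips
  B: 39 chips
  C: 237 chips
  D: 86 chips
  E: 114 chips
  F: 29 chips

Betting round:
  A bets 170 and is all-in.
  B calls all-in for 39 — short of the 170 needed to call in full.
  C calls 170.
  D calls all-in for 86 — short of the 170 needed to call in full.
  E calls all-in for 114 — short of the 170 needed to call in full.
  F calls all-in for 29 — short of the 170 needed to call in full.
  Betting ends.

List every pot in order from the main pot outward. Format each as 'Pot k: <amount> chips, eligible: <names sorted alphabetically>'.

Pot 1: 174 chips, eligible: A, B, C, D, E, F
Pot 2: 50 chips, eligible: A, B, C, D, E
Pot 3: 188 chips, eligible: A, C, D, E
Pot 4: 84 chips, eligible: A, C, E
Pot 5: 112 chips, eligible: A, C

Derivation:
Contributions: A=170, B=39, C=170, D=86, E=114, F=29
Pot levels (distinct totals of non-folded players): 29, 39, 86, 114, 170
Layer 1-29: 29 each from A, B, C, D, E, F = 29*6 = 174 chips; eligible A, B, C, D, E, F
Layer 30-39: 10 each from A, B, C, D, E = 10*5 = 50 chips; eligible A, B, C, D, E
Layer 40-86: 47 each from A, C, D, E = 47*4 = 188 chips; eligible A, C, D, E
Layer 87-114: 28 each from A, C, E = 28*3 = 84 chips; eligible A, C, E
Layer 115-170: 56 each from A, C = 56*2 = 112 chips; eligible A, C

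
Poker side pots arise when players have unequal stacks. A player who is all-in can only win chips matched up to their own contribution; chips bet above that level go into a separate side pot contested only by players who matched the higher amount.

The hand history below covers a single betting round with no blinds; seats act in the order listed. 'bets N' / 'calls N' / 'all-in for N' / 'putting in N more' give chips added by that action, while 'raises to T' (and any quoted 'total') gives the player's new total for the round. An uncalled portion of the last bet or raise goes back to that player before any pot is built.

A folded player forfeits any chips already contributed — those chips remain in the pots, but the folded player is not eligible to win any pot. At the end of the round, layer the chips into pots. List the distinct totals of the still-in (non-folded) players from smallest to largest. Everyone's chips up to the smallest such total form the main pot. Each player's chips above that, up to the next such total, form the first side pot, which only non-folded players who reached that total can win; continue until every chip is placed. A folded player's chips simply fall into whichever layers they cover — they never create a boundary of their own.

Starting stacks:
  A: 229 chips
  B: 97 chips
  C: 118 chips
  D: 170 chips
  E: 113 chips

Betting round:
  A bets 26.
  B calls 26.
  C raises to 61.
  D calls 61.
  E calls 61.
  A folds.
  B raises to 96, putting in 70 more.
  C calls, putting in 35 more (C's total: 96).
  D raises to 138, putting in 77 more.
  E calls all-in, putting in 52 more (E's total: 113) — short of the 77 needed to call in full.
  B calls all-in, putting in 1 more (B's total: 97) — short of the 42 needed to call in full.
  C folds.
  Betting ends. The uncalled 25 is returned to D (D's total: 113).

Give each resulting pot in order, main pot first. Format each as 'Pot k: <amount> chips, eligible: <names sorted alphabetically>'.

Pot 1: 413 chips, eligible: B, D, E
Pot 2: 32 chips, eligible: D, E

Derivation:
Contributions (after 25 returned to D): A=26, B=97, C=96, D=113, E=113
Folded: A, C
Pot levels (distinct totals of non-folded players): 97, 113
Layer 1-97: A 26 + B 97 + C 96 + D 97 + E 97 = 413 chips; eligible B, D, E
Layer 98-113: 16 each from D, E = 16*2 = 32 chips; eligible D, E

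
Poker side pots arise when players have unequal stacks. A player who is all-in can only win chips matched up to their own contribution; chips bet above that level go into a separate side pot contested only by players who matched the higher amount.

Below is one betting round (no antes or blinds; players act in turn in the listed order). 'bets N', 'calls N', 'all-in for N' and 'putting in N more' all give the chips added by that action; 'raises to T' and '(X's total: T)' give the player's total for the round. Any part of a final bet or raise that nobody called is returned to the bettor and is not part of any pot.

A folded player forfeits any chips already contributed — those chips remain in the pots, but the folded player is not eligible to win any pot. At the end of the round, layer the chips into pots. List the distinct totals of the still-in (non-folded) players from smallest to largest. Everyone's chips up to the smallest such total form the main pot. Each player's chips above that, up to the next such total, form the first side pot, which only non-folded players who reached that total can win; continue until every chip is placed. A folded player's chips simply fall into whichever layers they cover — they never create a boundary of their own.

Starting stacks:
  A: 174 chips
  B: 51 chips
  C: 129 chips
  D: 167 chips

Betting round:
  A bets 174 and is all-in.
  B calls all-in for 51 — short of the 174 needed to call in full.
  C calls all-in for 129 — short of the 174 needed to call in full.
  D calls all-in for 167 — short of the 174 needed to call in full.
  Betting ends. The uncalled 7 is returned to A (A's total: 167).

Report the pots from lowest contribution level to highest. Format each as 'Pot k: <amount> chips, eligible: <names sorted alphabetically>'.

Contributions (after 7 returned to A): A=167, B=51, C=129, D=167
Pot levels (distinct totals of non-folded players): 51, 129, 167
Layer 1-51: 51 each from A, B, C, D = 51*4 = 204 chips; eligible A, B, C, D
Layer 52-129: 78 each from A, C, D = 78*3 = 234 chips; eligible A, C, D
Layer 130-167: 38 each from A, D = 38*2 = 76 chips; eligible A, D

Pot 1: 204 chips, eligible: A, B, C, D
Pot 2: 234 chips, eligible: A, C, D
Pot 3: 76 chips, eligible: A, D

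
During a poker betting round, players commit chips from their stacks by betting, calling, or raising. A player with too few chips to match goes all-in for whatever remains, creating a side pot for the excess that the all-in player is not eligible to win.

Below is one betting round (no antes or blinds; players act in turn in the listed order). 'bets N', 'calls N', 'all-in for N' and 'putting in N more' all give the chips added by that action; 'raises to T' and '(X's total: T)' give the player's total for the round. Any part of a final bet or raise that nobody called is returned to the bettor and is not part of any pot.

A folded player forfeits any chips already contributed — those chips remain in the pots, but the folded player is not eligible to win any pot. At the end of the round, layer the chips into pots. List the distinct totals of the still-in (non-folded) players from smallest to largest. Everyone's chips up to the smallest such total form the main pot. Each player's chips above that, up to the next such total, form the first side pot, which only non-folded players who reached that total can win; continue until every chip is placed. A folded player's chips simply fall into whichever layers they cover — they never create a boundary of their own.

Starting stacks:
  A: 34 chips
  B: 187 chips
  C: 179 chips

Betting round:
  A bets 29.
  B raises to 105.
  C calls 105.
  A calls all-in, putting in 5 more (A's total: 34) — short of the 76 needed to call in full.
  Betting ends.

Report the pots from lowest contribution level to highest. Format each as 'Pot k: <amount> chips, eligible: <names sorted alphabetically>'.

Pot 1: 102 chips, eligible: A, B, C
Pot 2: 142 chips, eligible: B, C

Derivation:
Contributions: A=34, B=105, C=105
Pot levels (distinct totals of non-folded players): 34, 105
Layer 1-34: 34 each from A, B, C = 34*3 = 102 chips; eligible A, B, C
Layer 35-105: 71 each from B, C = 71*2 = 142 chips; eligible B, C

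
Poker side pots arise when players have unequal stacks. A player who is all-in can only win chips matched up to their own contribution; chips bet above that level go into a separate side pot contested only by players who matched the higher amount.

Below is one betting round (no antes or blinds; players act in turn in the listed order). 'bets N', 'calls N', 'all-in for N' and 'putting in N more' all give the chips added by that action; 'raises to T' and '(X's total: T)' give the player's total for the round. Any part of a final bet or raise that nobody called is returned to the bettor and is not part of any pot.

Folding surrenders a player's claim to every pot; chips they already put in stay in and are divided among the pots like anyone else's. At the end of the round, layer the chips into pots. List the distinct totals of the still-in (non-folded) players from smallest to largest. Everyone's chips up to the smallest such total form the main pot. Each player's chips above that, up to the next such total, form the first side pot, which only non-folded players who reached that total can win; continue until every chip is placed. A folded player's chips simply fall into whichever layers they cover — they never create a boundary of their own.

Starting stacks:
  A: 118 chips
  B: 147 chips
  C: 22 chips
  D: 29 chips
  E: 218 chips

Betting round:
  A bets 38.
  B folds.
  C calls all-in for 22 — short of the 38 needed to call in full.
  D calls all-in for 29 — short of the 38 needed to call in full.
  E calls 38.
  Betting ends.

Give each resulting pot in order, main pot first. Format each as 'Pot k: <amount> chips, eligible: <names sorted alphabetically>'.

Contributions: A=38, C=22, D=29, E=38
Folded: B
Pot levels (distinct totals of non-folded players): 22, 29, 38
Layer 1-22: 22 each from A, C, D, E = 22*4 = 88 chips; eligible A, C, D, E
Layer 23-29: 7 each from A, D, E = 7*3 = 21 chips; eligible A, D, E
Layer 30-38: 9 each from A, E = 9*2 = 18 chips; eligible A, E

Pot 1: 88 chips, eligible: A, C, D, E
Pot 2: 21 chips, eligible: A, D, E
Pot 3: 18 chips, eligible: A, E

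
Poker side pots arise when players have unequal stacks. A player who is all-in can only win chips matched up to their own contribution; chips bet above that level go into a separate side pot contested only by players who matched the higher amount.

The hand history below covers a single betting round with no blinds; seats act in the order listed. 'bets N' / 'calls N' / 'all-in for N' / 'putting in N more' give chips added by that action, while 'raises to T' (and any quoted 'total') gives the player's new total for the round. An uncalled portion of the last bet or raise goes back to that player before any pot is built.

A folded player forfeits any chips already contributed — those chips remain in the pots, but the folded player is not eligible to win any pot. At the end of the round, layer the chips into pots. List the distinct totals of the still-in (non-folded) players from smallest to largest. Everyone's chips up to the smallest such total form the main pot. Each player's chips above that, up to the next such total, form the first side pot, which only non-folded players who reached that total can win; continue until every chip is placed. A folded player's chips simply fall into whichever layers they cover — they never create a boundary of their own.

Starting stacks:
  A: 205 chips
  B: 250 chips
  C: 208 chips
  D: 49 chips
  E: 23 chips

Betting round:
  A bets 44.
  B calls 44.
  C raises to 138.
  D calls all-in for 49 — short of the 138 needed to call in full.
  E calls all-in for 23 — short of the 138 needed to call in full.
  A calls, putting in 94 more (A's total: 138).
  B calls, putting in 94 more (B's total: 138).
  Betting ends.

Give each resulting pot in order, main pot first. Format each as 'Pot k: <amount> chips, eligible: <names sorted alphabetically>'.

Pot 1: 115 chips, eligible: A, B, C, D, E
Pot 2: 104 chips, eligible: A, B, C, D
Pot 3: 267 chips, eligible: A, B, C

Derivation:
Contributions: A=138, B=138, C=138, D=49, E=23
Pot levels (distinct totals of non-folded players): 23, 49, 138
Layer 1-23: 23 each from A, B, C, D, E = 23*5 = 115 chips; eligible A, B, C, D, E
Layer 24-49: 26 each from A, B, C, D = 26*4 = 104 chips; eligible A, B, C, D
Layer 50-138: 89 each from A, B, C = 89*3 = 267 chips; eligible A, B, C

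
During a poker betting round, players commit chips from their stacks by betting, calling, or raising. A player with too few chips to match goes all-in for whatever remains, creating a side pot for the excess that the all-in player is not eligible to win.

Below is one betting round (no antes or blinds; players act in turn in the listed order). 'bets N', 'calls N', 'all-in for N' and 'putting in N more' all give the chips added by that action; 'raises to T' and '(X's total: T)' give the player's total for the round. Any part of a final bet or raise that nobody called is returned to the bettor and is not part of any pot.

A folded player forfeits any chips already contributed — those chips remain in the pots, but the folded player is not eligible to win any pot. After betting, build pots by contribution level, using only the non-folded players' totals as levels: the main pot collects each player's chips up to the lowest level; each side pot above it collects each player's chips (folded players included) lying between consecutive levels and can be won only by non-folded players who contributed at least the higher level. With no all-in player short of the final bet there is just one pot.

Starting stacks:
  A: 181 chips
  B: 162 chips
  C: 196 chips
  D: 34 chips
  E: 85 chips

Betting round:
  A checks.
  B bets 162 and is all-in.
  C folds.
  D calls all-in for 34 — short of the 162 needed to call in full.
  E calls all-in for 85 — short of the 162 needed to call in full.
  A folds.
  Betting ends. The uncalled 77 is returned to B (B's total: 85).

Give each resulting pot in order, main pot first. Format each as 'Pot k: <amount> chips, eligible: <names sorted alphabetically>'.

Contributions (after 77 returned to B): B=85, D=34, E=85
Folded: A, C
Pot levels (distinct totals of non-folded players): 34, 85
Layer 1-34: 34 each from B, D, E = 34*3 = 102 chips; eligible B, D, E
Layer 35-85: 51 each from B, E = 51*2 = 102 chips; eligible B, E

Pot 1: 102 chips, eligible: B, D, E
Pot 2: 102 chips, eligible: B, E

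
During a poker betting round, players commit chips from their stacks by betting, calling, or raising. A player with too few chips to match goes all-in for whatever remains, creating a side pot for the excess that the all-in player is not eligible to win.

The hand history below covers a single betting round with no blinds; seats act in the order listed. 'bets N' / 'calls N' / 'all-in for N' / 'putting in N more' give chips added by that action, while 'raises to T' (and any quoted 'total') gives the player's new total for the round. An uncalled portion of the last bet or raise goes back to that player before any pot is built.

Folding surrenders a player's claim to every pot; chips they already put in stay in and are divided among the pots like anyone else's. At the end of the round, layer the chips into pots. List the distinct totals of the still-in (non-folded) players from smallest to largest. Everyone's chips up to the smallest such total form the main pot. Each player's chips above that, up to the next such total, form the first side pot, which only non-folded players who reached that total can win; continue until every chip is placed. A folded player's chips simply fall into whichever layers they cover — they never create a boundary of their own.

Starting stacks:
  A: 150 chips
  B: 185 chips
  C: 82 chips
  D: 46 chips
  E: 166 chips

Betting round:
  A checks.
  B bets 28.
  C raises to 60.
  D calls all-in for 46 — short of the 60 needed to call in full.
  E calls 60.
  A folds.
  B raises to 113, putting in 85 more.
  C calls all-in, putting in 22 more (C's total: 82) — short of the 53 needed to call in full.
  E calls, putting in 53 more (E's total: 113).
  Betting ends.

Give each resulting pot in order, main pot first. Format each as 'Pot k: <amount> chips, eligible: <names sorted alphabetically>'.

Contributions: B=113, C=82, D=46, E=113
Folded: A
Pot levels (distinct totals of non-folded players): 46, 82, 113
Layer 1-46: 46 each from B, C, D, E = 46*4 = 184 chips; eligible B, C, D, E
Layer 47-82: 36 each from B, C, E = 36*3 = 108 chips; eligible B, C, E
Layer 83-113: 31 each from B, E = 31*2 = 62 chips; eligible B, E

Pot 1: 184 chips, eligible: B, C, D, E
Pot 2: 108 chips, eligible: B, C, E
Pot 3: 62 chips, eligible: B, E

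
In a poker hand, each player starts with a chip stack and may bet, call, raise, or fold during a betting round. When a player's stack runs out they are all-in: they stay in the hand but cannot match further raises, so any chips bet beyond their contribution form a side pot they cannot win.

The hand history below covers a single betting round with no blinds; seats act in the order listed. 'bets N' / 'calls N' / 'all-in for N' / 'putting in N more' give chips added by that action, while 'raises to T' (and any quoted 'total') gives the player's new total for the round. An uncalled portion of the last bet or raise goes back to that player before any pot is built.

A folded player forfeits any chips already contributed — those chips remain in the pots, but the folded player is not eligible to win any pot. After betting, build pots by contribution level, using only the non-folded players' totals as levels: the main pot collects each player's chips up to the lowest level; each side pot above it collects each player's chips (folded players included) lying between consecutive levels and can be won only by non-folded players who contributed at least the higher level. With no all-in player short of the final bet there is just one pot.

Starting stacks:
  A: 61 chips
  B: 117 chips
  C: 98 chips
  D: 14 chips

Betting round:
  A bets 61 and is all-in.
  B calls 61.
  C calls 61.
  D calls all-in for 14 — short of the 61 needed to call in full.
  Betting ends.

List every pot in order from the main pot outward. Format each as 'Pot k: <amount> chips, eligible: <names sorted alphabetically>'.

Contributions: A=61, B=61, C=61, D=14
Pot levels (distinct totals of non-folded players): 14, 61
Layer 1-14: 14 each from A, B, C, D = 14*4 = 56 chips; eligible A, B, C, D
Layer 15-61: 47 each from A, B, C = 47*3 = 141 chips; eligible A, B, C

Pot 1: 56 chips, eligible: A, B, C, D
Pot 2: 141 chips, eligible: A, B, C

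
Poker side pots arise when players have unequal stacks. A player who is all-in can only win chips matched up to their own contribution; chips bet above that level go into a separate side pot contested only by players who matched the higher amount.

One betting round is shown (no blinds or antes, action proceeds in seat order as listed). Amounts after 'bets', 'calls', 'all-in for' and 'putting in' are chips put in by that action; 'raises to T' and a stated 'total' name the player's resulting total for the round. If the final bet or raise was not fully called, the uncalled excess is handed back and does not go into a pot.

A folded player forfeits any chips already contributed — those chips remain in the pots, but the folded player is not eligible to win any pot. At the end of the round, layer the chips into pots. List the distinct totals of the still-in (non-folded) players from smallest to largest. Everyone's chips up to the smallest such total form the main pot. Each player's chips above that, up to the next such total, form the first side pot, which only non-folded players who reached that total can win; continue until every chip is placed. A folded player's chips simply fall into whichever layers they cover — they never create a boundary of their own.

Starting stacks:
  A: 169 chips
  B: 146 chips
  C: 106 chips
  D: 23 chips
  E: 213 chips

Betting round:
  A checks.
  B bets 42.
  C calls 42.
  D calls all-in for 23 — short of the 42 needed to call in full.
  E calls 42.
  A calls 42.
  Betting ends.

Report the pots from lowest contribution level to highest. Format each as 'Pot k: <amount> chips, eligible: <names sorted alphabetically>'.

Pot 1: 115 chips, eligible: A, B, C, D, E
Pot 2: 76 chips, eligible: A, B, C, E

Derivation:
Contributions: A=42, B=42, C=42, D=23, E=42
Pot levels (distinct totals of non-folded players): 23, 42
Layer 1-23: 23 each from A, B, C, D, E = 23*5 = 115 chips; eligible A, B, C, D, E
Layer 24-42: 19 each from A, B, C, E = 19*4 = 76 chips; eligible A, B, C, E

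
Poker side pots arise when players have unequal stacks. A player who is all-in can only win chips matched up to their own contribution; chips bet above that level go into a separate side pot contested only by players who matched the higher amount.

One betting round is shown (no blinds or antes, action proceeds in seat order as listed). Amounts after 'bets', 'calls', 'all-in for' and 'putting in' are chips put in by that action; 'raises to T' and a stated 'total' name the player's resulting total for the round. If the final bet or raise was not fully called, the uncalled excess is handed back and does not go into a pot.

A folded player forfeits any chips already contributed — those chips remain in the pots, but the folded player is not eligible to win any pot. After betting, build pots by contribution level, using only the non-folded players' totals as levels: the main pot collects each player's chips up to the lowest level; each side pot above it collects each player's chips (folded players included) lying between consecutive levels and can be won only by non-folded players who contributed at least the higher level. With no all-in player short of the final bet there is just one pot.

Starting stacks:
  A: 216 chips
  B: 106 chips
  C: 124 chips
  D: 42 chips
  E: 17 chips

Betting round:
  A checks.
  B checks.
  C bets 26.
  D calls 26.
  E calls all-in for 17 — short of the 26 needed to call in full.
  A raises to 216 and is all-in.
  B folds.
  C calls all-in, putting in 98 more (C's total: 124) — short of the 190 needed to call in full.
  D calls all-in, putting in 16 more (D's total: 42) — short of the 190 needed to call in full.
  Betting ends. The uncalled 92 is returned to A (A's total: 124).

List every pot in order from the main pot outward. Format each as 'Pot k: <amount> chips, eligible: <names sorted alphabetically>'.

Contributions (after 92 returned to A): A=124, C=124, D=42, E=17
Folded: B
Pot levels (distinct totals of non-folded players): 17, 42, 124
Layer 1-17: 17 each from A, C, D, E = 17*4 = 68 chips; eligible A, C, D, E
Layer 18-42: 25 each from A, C, D = 25*3 = 75 chips; eligible A, C, D
Layer 43-124: 82 each from A, C = 82*2 = 164 chips; eligible A, C

Pot 1: 68 chips, eligible: A, C, D, E
Pot 2: 75 chips, eligible: A, C, D
Pot 3: 164 chips, eligible: A, C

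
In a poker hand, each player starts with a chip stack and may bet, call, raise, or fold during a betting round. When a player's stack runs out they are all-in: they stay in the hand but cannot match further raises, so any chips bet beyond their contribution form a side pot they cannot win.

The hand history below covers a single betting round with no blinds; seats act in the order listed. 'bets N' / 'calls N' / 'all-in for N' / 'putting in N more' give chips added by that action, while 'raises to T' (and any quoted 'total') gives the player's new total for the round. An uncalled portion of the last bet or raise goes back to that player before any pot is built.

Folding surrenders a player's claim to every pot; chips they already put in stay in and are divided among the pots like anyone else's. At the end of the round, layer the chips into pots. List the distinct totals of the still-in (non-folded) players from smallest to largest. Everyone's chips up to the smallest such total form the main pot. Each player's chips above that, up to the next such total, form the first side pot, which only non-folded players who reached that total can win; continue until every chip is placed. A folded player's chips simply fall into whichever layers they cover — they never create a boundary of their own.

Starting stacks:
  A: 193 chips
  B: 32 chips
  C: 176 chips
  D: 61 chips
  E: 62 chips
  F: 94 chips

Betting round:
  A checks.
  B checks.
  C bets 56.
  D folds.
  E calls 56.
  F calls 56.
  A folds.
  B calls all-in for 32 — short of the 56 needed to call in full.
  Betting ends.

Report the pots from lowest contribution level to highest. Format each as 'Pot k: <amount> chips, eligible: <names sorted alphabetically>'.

Pot 1: 128 chips, eligible: B, C, E, F
Pot 2: 72 chips, eligible: C, E, F

Derivation:
Contributions: B=32, C=56, E=56, F=56
Folded: A, D
Pot levels (distinct totals of non-folded players): 32, 56
Layer 1-32: 32 each from B, C, E, F = 32*4 = 128 chips; eligible B, C, E, F
Layer 33-56: 24 each from C, E, F = 24*3 = 72 chips; eligible C, E, F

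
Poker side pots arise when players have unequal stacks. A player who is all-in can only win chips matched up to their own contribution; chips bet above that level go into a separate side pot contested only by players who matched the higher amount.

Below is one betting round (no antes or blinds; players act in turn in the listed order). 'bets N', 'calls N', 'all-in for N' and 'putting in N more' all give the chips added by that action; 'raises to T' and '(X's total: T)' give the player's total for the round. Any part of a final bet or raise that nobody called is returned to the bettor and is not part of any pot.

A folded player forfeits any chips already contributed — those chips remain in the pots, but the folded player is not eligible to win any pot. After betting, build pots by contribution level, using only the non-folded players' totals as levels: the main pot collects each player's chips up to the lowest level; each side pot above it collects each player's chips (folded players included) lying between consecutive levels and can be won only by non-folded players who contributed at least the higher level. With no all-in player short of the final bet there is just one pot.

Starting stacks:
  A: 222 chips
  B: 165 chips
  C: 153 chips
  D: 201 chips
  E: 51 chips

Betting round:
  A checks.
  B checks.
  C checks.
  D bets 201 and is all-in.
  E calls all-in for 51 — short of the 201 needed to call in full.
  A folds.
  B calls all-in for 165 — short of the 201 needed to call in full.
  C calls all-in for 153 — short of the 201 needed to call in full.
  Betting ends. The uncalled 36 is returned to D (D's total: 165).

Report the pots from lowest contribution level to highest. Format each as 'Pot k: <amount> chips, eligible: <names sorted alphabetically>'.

Contributions (after 36 returned to D): B=165, C=153, D=165, E=51
Folded: A
Pot levels (distinct totals of non-folded players): 51, 153, 165
Layer 1-51: 51 each from B, C, D, E = 51*4 = 204 chips; eligible B, C, D, E
Layer 52-153: 102 each from B, C, D = 102*3 = 306 chips; eligible B, C, D
Layer 154-165: 12 each from B, D = 12*2 = 24 chips; eligible B, D

Pot 1: 204 chips, eligible: B, C, D, E
Pot 2: 306 chips, eligible: B, C, D
Pot 3: 24 chips, eligible: B, D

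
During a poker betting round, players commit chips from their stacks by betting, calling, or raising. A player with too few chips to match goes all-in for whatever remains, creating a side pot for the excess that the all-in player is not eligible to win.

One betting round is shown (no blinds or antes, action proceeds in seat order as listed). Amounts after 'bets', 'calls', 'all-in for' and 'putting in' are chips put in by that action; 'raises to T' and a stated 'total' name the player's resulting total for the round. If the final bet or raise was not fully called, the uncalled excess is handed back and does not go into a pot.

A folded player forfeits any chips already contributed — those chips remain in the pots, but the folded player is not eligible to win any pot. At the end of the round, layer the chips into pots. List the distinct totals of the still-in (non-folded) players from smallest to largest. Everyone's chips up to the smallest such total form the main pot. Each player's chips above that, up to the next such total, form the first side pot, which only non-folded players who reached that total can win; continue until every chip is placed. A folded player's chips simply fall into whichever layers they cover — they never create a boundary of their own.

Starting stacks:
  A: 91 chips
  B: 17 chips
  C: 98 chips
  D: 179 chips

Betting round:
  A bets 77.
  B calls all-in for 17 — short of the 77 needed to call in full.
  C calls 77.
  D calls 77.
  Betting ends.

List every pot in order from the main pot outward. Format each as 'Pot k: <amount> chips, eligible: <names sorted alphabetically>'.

Contributions: A=77, B=17, C=77, D=77
Pot levels (distinct totals of non-folded players): 17, 77
Layer 1-17: 17 each from A, B, C, D = 17*4 = 68 chips; eligible A, B, C, D
Layer 18-77: 60 each from A, C, D = 60*3 = 180 chips; eligible A, C, D

Pot 1: 68 chips, eligible: A, B, C, D
Pot 2: 180 chips, eligible: A, C, D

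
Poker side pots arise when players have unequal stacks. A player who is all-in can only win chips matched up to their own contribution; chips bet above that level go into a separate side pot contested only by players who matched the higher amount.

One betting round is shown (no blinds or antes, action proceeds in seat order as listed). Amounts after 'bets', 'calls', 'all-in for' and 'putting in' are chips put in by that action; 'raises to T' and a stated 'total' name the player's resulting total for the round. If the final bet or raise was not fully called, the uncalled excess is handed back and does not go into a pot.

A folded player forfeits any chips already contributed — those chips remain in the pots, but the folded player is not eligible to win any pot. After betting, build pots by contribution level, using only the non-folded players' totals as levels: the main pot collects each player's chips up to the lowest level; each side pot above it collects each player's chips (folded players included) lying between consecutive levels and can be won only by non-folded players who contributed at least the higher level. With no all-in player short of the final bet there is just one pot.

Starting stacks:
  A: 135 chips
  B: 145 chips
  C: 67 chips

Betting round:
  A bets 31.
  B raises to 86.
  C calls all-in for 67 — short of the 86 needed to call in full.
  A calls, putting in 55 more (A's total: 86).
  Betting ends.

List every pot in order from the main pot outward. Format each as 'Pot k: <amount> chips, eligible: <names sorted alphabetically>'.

Contributions: A=86, B=86, C=67
Pot levels (distinct totals of non-folded players): 67, 86
Layer 1-67: 67 each from A, B, C = 67*3 = 201 chips; eligible A, B, C
Layer 68-86: 19 each from A, B = 19*2 = 38 chips; eligible A, B

Pot 1: 201 chips, eligible: A, B, C
Pot 2: 38 chips, eligible: A, B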